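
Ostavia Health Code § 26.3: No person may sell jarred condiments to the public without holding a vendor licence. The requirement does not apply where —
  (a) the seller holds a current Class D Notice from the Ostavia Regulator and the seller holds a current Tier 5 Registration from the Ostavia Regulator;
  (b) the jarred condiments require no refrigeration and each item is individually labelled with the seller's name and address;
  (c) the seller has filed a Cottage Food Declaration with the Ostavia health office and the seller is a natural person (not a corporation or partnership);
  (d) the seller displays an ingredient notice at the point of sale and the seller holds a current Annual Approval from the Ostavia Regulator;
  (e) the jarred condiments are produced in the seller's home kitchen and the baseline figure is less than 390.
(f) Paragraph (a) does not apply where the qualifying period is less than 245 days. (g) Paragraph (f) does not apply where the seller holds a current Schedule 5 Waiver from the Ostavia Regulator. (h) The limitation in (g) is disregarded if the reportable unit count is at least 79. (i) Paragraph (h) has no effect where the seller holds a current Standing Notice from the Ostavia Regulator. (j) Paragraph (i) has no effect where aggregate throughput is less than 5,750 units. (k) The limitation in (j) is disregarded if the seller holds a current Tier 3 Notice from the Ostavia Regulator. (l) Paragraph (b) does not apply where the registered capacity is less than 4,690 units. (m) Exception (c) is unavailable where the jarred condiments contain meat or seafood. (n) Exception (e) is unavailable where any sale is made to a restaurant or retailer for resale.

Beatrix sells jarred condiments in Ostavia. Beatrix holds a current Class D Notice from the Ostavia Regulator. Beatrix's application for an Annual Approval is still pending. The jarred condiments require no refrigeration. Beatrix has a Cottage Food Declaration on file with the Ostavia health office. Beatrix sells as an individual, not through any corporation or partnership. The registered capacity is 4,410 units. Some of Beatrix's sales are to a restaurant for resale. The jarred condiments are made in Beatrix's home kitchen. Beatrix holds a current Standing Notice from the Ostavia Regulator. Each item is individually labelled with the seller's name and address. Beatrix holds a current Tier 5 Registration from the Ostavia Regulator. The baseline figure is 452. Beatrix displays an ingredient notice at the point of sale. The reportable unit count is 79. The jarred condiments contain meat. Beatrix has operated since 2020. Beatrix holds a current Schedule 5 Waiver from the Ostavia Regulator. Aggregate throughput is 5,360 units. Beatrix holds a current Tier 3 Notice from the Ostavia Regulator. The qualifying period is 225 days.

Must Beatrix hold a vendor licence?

Exception (a) is satisfied on its face — a current Class D Notice is held; a current Tier 5 Registration is held. Under paragraphs (f)–(k): (f) would limit (a) — the qualifying period is 225 days, less than the 245 days limit — but (g) sets (f) aside: (g) is triggered — a current Schedule 5 Waiver is held. (h) would limit (g) — the reportable unit count is 79, meeting the 79 threshold — but (i) sets (h) aside: (i) operates — a current Standing Notice is held. (j) is triggered (aggregate throughput is 5,360 units, less than the 5,750 units limit), but yields to (k): (k) operates against (j): a current Tier 3 Notice is held. Exception (a) stands.
Exception (b)'s conditions are all satisfied: the jarred condiments are shelf-stable; items are individually labelled. Turning to paragraph (l): (l) is triggered — the registered capacity is 4,410 units, less than the 4,690 units limit. Exception (b) does not apply.
Exception (c): a Cottage Food Declaration is on file; the seller is a natural person — every condition holds. But: (m) operates against (c): the jarred condiments contain meat. (c) is therefore removed.
Exception (d) does not apply: the Annual Approval is not current.
Exception (e) requires that the baseline figure is less than 390; but the baseline figure is 452, not less than 390, so (e) is unavailable.

No — exception (a) applies; Beatrix is not required to hold a vendor licence.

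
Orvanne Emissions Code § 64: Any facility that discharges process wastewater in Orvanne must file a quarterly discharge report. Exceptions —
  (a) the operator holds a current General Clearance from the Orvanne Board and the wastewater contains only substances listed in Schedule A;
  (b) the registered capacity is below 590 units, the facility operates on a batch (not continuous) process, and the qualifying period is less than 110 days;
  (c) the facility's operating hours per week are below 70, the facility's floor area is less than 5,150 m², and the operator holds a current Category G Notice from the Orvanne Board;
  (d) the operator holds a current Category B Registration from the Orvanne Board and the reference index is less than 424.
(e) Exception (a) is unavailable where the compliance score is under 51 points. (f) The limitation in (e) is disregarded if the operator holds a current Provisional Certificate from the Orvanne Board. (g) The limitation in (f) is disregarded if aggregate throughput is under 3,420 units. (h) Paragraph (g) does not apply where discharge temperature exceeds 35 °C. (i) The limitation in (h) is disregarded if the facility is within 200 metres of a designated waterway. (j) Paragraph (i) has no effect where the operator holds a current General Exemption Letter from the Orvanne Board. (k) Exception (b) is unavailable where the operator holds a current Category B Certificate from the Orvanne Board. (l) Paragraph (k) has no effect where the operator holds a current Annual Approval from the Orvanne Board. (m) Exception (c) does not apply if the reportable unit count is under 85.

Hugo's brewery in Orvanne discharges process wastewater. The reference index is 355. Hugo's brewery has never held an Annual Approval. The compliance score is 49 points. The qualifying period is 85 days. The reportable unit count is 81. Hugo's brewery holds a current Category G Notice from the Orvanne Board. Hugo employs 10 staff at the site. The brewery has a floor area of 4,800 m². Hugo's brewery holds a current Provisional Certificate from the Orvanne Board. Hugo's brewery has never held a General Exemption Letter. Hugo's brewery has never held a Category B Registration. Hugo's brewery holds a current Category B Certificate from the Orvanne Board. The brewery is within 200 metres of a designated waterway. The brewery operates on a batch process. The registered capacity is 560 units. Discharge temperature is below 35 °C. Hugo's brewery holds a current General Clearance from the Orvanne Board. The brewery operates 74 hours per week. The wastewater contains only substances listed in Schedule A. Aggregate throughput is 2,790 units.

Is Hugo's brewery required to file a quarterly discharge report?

Exception (a)'s conditions are all satisfied: a current General Clearance is held; the wastewater is Schedule-A-only. Turning to paragraphs (e)–(j): (e) applies — the compliance score is 49 points, under the 51 points limit. (f) would limit (e) — a current Provisional Certificate is held — but (g) sets (f) aside: (g) is engaged — aggregate throughput is 2,790 units, under the 3,420 units limit. (h), which would lift (g), is not engaged — discharge temperature is below 35 °C. Exception (a) does not apply.
Exception (b) is satisfied on its face — the registered capacity is 560 units, below the 590 units limit; the facility operates on a batch process; the qualifying period is 85 days, less than the 110 days limit. But applying paragraphs (k)–(l): (k) operates — a current Category B Certificate is held. (l) does not operate here (no current Annual Approval is held), so (k) stands. (b) is therefore removed.
Exception (c) requires that the facility's operating hours per week are below 70; but the facility's operating hours per week are 74, not below 70, so (c) is unavailable.
Exception (d) requires that the operator holds a current Category B Registration from the Orvanne Board; but there is no Category B Registration in force, so (d) is unavailable.
No exception is made out. Hugo's brewery falls within the general rule.

Yes — Hugo's brewery must file a quarterly discharge report.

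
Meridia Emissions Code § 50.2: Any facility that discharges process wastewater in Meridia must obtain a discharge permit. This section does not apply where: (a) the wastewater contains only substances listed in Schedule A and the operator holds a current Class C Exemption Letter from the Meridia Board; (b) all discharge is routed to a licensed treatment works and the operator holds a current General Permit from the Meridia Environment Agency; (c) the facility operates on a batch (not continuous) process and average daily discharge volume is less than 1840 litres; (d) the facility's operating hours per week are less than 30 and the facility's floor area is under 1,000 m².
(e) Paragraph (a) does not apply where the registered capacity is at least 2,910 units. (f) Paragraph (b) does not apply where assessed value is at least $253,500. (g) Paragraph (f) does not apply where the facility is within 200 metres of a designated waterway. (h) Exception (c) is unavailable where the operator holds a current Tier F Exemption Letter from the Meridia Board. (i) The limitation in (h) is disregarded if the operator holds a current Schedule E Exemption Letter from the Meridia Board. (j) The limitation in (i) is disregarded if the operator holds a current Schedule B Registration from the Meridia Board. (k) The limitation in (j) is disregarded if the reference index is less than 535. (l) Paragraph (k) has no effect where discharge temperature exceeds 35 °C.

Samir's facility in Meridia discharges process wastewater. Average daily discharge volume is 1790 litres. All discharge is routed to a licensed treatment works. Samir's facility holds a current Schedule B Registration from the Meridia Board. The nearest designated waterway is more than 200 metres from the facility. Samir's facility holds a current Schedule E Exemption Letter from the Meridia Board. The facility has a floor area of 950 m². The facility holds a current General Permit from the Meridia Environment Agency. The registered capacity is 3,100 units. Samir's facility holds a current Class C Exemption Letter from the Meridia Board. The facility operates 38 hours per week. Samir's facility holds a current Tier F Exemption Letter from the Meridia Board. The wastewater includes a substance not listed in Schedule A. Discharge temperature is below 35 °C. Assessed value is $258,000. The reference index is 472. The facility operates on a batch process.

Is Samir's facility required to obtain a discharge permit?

No — exception (c) applies; Samir's facility is not required to obtain a discharge permit.

Exception (a) does not apply: the wastewater includes a non-Schedule-A substance.
All of (b)'s requirements are met (discharge is routed to a licensed treatment works; a current General Permit is held). But: (f) operates against (b): assessed value is $258,000, meeting the $253,500 threshold. (g) is not engaged (the facility is more than 200 m from any designated waterway), so (f) stands. Exception (b) does not apply.
Exception (c)'s conditions are all satisfied: the facility operates on a batch process; average daily discharge volume is 1790 litres, less than the 1840 litres limit. Under paragraphs (h)–(l): (h) would limit (c) — a current Tier F Exemption Letter is held — but (i) sets (h) aside: (i) is triggered — a current Schedule E Exemption Letter is held. (j) is triggered (a current Schedule B Registration is held), but yields to (k): (k) applies — the reference index is 472, less than the 535 limit. (l) is not triggered (discharge temperature is below 35 °C), so (k) stands. (c) remains available.
Exception (d) requires that the facility's operating hours per week are less than 30; but the facility's operating hours per week are 38, not less than 30, so (d) is unavailable.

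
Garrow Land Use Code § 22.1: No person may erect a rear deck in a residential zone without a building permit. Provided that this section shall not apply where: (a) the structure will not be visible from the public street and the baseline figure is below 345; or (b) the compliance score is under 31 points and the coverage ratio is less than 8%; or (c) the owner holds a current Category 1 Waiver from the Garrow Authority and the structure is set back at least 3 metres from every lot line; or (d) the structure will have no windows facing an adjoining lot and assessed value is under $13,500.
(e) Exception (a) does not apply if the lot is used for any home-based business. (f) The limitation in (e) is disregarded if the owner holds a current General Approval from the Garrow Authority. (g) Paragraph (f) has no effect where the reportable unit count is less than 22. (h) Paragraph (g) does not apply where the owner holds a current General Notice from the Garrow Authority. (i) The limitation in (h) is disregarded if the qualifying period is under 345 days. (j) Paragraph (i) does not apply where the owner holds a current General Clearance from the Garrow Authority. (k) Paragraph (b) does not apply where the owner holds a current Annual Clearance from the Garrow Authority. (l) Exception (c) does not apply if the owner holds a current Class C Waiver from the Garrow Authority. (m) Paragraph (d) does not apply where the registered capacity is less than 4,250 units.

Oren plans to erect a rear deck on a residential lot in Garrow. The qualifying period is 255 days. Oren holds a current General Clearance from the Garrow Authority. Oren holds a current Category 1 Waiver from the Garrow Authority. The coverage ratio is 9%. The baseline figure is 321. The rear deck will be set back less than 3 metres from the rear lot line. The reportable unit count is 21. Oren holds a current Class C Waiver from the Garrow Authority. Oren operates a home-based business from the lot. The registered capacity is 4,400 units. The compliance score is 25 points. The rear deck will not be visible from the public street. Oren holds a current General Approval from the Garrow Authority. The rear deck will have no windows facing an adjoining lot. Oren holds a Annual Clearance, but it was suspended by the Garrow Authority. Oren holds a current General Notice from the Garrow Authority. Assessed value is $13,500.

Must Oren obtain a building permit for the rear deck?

Exception (a): the structure will not be visible from the street; the baseline figure is 321, below the 345 limit — every condition holds. Considering the limiting provisions: (e) operates (a home-based business operates on the lot), but is itself disapplied by (f): (f) operates against (e): a current General Approval is held. (g) would limit (f) — the reportable unit count is 21, less than the 22 limit — but (h) sets (g) aside: (h) operates against (g): a current General Notice is held. (i) would limit (h) — the qualifying period is 255 days, under the 345 days limit — but (j) sets (i) aside: (j) operates against (i): a current General Clearance is held. (a) remains available.
Exception (b) fails — the coverage ratio is 9%, not less than 8%.
Exception (c) fails — the rear setback is under 3 m.
Exception (d) does not apply: assessed value is $13,500, not under $13,500.

No — exception (a) applies; Oren does not need a building permit.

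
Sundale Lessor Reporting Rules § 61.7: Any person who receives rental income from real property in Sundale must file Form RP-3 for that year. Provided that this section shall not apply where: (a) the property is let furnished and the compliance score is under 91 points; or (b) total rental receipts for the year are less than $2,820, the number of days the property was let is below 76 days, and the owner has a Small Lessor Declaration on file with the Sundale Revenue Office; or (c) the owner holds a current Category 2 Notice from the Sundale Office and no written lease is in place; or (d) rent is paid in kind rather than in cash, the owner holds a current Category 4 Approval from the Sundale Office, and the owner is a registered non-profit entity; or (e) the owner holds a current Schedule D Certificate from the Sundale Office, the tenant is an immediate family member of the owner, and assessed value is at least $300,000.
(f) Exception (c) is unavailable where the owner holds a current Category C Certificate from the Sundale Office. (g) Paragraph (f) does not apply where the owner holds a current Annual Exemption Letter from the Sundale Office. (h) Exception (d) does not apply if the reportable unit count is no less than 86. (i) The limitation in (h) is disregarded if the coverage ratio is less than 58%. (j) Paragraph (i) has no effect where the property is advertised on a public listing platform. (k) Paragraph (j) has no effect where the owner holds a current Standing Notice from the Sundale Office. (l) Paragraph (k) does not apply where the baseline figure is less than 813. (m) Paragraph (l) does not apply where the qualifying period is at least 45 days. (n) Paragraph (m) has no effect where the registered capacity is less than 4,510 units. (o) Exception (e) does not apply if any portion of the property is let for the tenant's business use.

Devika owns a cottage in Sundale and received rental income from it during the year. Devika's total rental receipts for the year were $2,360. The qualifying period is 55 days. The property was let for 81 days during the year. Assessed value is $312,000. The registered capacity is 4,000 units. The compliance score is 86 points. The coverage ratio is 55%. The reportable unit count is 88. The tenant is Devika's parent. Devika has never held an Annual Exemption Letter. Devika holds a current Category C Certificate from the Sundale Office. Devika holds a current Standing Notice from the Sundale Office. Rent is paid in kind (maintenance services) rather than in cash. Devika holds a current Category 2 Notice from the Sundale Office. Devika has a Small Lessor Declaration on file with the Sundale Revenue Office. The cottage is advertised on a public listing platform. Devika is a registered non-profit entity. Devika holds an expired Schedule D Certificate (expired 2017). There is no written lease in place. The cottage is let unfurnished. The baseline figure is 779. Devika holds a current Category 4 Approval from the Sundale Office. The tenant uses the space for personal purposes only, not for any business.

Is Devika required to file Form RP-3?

Yes — Devika must file Form RP-3.

Exception (a) does not apply: the property is let unfurnished.
Exception (b) requires that the number of days the property was let is below 76 days; but the number of days the property was let is 81 days, not below 76 days, so (b) is unavailable.
Exception (c) is satisfied on its face — a current Category 2 Notice is held; there is no written lease. But applying paragraphs (f)–(g): (f) operates against (c): a current Category C Certificate is held. (g) is inapplicable (no current Annual Exemption Letter is held), so (f) stands. So (c) is unavailable.
Exception (d) is satisfied on its face — rent is paid in kind; a current Category 4 Approval is held; Devika is a registered non-profit. Turning to paragraphs (h)–(n): (h) operates against (d): the reportable unit count is 88, meeting the 86 threshold. (i) operates (the coverage ratio is 55%, less than the 58% limit), but is set aside by (j): (j) operates — the property is publicly advertised. (k) is triggered (a current Standing Notice is held), but is overridden by (l): (l) operates — the baseline figure is 779, less than the 813 limit. (m) would limit (l) — the qualifying period is 55 days, meeting the 45 days threshold — but (n) sets (m) aside: (n) operates against (m): the registered capacity is 4,000 units, less than the 4,510 units limit. Exception (d) does not apply.
Exception (e) does not apply: there is no Schedule D Certificate in force.
Every exception is unavailable, so the rule governs.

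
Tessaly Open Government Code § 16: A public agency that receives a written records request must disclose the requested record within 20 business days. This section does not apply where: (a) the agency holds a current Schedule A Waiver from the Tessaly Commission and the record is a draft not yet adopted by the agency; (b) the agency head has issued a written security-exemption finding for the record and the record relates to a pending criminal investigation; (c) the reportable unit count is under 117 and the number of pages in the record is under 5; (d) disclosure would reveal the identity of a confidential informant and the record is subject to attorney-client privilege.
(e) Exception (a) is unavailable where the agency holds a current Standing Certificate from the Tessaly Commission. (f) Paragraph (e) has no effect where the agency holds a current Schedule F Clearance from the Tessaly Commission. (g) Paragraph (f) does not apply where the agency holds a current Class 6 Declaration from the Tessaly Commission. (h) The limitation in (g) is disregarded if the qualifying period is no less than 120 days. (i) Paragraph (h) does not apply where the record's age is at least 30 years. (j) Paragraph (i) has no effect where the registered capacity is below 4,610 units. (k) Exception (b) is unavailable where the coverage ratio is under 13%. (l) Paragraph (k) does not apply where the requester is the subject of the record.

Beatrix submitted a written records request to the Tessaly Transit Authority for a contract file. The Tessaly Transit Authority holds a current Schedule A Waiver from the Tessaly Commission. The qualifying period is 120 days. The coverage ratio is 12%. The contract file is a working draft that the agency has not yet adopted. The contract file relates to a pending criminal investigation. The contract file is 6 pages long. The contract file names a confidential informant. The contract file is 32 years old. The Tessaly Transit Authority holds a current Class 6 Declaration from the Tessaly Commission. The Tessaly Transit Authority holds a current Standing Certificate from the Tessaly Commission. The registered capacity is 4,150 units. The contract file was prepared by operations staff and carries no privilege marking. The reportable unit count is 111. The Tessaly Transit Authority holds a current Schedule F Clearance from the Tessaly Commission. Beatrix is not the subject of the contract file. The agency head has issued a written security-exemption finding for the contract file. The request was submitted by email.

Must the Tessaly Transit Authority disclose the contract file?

All of (a)'s requirements are met (a current Schedule A Waiver is held; the contract file is an unadopted draft). As to paragraphs (e)–(j): (e) would limit (a) — a current Standing Certificate is held — but (f) sets (e) aside: (f) operates against (e): a current Schedule F Clearance is held. (g) would limit (f) — a current Class 6 Declaration is held — but (h) sets (g) aside: (h) operates against (g): the qualifying period is 120 days, meeting the 120 days threshold. (i) operates (the record's age is 32 years, meeting the 30 years threshold), but is itself disapplied by (j): (j) operates against (i): the registered capacity is 4,150 units, below the 4,610 units limit. Exception (a) stands.
Exception (b)'s conditions are all satisfied: a written security-exemption finding has been issued; the contract file relates to a pending investigation. But applying paragraphs (k)–(l): (k) is triggered — the coverage ratio is 12%, under the 13% limit. (l) is inapplicable (Beatrix is not the subject of the contract file), so (k) stands. So (b) is unavailable.
Exception (c) does not apply: the number of pages in the record is 6, not under 5.
Exception (d) fails — the contract file carries no privilege marking.

No — exception (a) applies; the Tessaly Transit Authority is not required to disclose the contract file.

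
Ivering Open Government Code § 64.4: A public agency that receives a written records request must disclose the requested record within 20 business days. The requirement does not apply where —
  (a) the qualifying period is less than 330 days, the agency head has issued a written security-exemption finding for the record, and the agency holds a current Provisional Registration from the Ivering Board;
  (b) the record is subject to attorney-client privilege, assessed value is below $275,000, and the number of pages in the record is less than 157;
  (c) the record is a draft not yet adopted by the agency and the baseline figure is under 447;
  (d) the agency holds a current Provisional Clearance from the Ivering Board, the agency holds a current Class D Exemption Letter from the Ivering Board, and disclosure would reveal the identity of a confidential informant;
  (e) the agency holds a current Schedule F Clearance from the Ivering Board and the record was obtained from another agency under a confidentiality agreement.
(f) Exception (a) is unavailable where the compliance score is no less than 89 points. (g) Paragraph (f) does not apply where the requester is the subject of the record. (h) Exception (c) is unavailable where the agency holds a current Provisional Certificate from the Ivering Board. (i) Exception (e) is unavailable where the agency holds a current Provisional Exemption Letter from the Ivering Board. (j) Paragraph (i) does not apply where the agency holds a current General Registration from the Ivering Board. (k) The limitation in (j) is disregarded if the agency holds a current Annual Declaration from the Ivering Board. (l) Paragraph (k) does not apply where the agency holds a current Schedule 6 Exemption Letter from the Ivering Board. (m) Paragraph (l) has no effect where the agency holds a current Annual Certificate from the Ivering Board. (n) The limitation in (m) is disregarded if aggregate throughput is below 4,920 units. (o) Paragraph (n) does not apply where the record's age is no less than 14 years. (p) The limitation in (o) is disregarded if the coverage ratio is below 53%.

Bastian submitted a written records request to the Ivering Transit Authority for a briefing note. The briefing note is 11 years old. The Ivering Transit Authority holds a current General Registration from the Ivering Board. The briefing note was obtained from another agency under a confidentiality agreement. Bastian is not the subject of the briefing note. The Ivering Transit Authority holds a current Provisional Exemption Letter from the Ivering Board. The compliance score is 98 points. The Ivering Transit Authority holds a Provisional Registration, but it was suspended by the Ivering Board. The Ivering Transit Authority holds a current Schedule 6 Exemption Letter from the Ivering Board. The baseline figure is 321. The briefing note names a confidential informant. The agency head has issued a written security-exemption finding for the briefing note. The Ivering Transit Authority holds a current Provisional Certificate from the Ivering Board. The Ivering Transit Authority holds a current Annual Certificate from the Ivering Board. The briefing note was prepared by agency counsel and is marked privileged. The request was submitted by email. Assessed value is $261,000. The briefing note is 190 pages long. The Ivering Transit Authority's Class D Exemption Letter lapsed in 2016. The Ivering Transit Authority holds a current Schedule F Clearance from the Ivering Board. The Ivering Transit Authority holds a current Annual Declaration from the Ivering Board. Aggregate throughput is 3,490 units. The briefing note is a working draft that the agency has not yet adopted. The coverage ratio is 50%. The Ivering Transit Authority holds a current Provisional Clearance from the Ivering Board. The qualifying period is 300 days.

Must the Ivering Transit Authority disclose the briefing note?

Exception (a) does not apply: the Provisional Registration is not current.
Exception (b) does not apply: the number of pages in the record is 190, not less than 157.
All of (c)'s requirements are met (the briefing note is an unadopted draft; the baseline figure is 321, under the 447 limit). However, paragraph (h) must be considered: (h) operates against (c): a current Provisional Certificate is held. So (c) is unavailable.
Exception (d) fails — the Class D Exemption Letter is not current.
Exception (e)'s conditions are all satisfied: a current Schedule F Clearance is held; the briefing note was obtained under a confidentiality agreement. As to paragraphs (i)–(p): (i) is engaged (a current Provisional Exemption Letter is held), but is itself disapplied by (j): (j) operates against (i): a current General Registration is held. (k) is engaged (a current Annual Declaration is held), but is set aside by (l): (l) is triggered — a current Schedule 6 Exemption Letter is held. (m) is triggered (a current Annual Certificate is held), but is overridden by (n): (n) operates — aggregate throughput is 3,490 units, below the 4,920 units limit. (o) is not engaged (the record's age is 11 years, short of 14 years), so (n) stands. So (e) applies.

No — exception (e) applies; the Ivering Transit Authority is not required to disclose the briefing note.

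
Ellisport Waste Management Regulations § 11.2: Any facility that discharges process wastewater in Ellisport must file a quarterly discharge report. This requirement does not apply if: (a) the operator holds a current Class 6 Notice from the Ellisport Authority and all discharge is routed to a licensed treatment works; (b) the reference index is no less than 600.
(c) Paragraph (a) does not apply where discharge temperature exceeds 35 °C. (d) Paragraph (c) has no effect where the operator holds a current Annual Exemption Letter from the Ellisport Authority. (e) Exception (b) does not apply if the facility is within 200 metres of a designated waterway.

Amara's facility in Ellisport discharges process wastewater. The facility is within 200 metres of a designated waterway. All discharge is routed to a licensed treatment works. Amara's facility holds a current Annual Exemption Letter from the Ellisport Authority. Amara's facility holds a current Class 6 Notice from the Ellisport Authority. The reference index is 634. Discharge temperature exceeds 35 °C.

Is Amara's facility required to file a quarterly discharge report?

Exception (a) is satisfied on its face — a current Class 6 Notice is held; discharge is routed to a licensed treatment works. Considering the limiting provisions: (c) applies (discharge temperature exceeds 35 °C), but yields to (d): (d) operates against (c): a current Annual Exemption Letter is held. So (a) applies.
Exception (b): the reference index is 634, meeting the 600 threshold — every condition holds. But applying paragraph (e): (e) is engaged — the facility is within 200 m of a designated waterway. (b) is therefore removed.

No — exception (a) applies; Amara's facility is not required to file a quarterly discharge report.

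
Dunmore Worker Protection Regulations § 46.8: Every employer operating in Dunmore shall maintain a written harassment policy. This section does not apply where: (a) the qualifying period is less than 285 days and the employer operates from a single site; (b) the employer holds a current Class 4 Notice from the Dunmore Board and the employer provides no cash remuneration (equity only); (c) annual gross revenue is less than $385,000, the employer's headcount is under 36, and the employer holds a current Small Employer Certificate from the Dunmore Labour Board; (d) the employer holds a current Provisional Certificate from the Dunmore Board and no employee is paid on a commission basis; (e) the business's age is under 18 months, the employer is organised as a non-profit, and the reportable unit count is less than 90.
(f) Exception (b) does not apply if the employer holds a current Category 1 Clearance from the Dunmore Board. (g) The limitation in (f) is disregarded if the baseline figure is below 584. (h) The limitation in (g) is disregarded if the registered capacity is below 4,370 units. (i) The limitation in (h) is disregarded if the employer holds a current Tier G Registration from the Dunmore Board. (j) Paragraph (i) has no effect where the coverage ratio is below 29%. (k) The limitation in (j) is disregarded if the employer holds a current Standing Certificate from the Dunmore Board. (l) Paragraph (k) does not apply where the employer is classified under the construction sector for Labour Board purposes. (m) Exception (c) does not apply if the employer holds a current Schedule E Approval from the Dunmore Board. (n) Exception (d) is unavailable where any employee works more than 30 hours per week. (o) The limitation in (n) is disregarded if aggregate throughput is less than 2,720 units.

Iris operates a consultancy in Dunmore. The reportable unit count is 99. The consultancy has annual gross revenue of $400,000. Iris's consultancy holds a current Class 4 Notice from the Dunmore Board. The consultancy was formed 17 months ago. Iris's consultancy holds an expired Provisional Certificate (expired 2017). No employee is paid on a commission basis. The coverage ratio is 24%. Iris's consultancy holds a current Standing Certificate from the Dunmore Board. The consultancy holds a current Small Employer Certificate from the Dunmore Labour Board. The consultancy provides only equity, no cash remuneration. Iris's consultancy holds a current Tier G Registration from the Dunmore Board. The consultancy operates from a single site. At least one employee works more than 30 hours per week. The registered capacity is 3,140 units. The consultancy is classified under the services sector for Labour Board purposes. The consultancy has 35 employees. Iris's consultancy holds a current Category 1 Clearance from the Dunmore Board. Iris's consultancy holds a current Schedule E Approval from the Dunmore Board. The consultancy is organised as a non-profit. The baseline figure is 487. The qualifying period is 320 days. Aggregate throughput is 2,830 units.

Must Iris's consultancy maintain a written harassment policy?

Exception (a) requires that the qualifying period is less than 285 days; but the qualifying period is 320 days, not less than 285 days, so (a) is unavailable.
Exception (b): a current Class 4 Notice is held; remuneration is equity-only — every condition holds. Applying paragraphs (f)–(l): (f) would limit (b) — a current Category 1 Clearance is held — but (g) sets (f) aside: (g) operates against (f): the baseline figure is 487, below the 584 limit. (h) applies (the registered capacity is 3,140 units, below the 4,370 units limit), but yields to (i): (i) operates against (h): a current Tier G Registration is held. (j) would limit (i) — the coverage ratio is 24%, below the 29% limit — but (k) sets (j) aside: (k) operates — a current Standing Certificate is held. (l), which would lift (k), is not engaged — the consultancy is classified under the services sector. (b) remains available.
Exception (c) fails — annual gross revenue is $400,000, not less than $385,000.
Exception (d) requires that the employer holds a current Provisional Certificate from the Dunmore Board; but the Provisional Certificate is not current, so (d) is unavailable.
Exception (e) requires that the reportable unit count is less than 90; but the reportable unit count is 99, not less than 90, so (e) is unavailable.

No — exception (b) applies; Iris's consultancy is not required to maintain a written harassment policy.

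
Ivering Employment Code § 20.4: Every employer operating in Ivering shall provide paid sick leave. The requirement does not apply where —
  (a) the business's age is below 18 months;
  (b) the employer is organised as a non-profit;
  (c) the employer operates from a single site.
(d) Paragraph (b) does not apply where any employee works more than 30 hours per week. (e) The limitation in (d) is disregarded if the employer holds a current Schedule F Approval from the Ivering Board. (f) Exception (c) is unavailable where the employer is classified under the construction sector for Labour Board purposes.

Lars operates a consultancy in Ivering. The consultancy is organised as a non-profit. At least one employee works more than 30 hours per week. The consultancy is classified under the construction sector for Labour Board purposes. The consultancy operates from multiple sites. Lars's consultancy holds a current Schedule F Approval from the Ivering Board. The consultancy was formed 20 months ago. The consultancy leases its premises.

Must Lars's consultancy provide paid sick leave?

No — exception (b) applies; Lars's consultancy is not required to provide paid sick leave.

Exception (a) fails — the business's age is 20 months, not below 18 months.
All of (b)'s requirements are met (the employer is a non-profit). Under paragraphs (d)–(e): (d) operates (at least one employee exceeds 30 hours/week), but is itself disapplied by (e): (e) operates against (d): a current Schedule F Approval is held. So (b) applies.
Exception (c) does not apply: the employer operates from multiple sites.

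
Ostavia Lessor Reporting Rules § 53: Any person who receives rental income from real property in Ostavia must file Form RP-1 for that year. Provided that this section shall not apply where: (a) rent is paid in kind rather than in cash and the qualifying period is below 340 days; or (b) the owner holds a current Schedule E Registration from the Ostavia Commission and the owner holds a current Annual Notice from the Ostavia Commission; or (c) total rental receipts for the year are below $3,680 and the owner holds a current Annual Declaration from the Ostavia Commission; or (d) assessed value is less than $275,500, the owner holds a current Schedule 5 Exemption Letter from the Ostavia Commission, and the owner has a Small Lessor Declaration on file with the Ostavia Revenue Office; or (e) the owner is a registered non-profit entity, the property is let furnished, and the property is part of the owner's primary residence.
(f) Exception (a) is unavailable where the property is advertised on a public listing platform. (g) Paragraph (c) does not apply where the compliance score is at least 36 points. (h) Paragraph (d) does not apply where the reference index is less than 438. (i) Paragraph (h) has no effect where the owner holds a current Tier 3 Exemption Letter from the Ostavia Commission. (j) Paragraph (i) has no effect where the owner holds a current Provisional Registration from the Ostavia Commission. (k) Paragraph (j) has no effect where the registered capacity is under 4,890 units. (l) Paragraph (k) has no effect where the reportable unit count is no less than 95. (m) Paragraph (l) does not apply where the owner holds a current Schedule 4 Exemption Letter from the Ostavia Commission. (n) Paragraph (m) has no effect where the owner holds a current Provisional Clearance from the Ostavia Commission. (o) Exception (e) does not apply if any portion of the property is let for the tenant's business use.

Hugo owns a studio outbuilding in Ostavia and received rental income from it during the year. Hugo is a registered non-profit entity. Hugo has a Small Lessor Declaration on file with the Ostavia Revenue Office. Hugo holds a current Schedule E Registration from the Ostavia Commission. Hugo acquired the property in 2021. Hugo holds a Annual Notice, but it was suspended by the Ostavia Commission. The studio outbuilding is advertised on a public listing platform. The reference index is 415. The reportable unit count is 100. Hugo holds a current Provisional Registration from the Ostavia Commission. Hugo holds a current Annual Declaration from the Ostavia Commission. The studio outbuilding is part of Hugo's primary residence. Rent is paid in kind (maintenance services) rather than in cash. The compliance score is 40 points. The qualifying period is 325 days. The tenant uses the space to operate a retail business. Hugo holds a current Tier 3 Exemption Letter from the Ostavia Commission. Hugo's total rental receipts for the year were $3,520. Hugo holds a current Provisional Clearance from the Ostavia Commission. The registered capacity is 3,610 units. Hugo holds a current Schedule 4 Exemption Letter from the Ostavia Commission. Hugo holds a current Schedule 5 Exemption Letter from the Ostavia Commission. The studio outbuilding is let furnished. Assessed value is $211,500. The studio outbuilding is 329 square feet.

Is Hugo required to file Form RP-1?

All of (a)'s requirements are met (rent is paid in kind; the qualifying period is 325 days, below the 340 days limit). But applying paragraph (f): (f) operates against (a): the property is publicly advertised. So (a) is unavailable.
Exception (b) requires that the owner holds a current Annual Notice from the Ostavia Commission; but the Annual Notice is not current, so (b) is unavailable.
Exception (c)'s conditions are all satisfied: total rental receipts for the year are $3,520, below the $3,680 limit; a current Annual Declaration is held. But: (g) operates — the compliance score is 40 points, meeting the 36 points threshold. So (c) is unavailable.
Exception (d)'s conditions are all satisfied: assessed value is $211,500, less than the $275,500 limit; a current Schedule 5 Exemption Letter is held; a Small Lessor Declaration is on file. But: (h) operates — the reference index is 415, less than the 438 limit. (i) is triggered (a current Tier 3 Exemption Letter is held), but is set aside by (j): (j) operates — a current Provisional Registration is held. (k) is engaged (the registered capacity is 3,610 units, under the 4,890 units limit), but is overridden by (l): (l) is engaged — the reportable unit count is 100, meeting the 95 threshold. (m) would limit (l) — a current Schedule 4 Exemption Letter is held — but (n) sets (m) aside: (n) operates against (m): a current Provisional Clearance is held. Exception (d) does not apply.
Exception (e)'s conditions are all satisfied: Hugo is a registered non-profit; the property is let furnished; the studio outbuilding is part of the primary residence. But applying paragraph (o): (o) operates against (e): the space is let for business use. So (e) is unavailable.
No exception applies. The general rule governs.

Yes — Hugo must file Form RP-1.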